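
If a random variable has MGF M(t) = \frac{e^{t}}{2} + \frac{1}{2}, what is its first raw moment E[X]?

To find E[X], compute M^(1)(0):
M^(1)(t) = \frac{e^{t}}{2}
M^(1)(0) = \frac{1}{2}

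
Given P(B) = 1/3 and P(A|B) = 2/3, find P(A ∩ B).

By definition, P(A|B) = P(A ∩ B) / P(B)
So P(A ∩ B) = P(A|B) × P(B)
= 2/3 × 1/3
= 2/9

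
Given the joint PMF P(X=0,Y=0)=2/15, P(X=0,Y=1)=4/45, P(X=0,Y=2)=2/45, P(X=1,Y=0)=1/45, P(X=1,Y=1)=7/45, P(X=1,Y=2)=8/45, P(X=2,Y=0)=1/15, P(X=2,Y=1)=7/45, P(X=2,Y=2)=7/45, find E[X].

First find marginal of X:
P(X=0) = 4/15
P(X=1) = 16/45
P(X=2) = 17/45
E[X] = 0 × 4/15 + 1 × 16/45 + 2 × 17/45 = 10/9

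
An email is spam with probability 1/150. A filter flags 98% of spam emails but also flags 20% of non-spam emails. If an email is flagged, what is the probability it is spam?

Let D = the rare event, + = positive/flagged.
P(D) = 1/150
P(+|D) = 98/100 = 49/50
P(+|D') = 20/100 = 1/5
P(+) = P(+|D)P(D) + P(+|D')P(D')
     = \frac{49}{50} × \frac{1}{150} + \frac{1}{5} × \frac{149}{150}
     = \frac{513}{2500}
P(D|+) = P(+|D)P(D)/P(+) = \frac{49}{1539}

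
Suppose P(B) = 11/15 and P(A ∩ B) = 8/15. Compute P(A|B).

P(A|B) = P(A ∩ B) / P(B)
= (8/15) / (11/15)
= 8/11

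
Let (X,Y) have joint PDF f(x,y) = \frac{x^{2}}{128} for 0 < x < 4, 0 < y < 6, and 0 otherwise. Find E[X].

f_X(x) = ∫_0^6 \frac{x^{2}}{128} dy = \frac{3 x^{2}}{64}
E[X] = ∫_0^4 x × (\frac{3 x^{2}}{64}) dx = 3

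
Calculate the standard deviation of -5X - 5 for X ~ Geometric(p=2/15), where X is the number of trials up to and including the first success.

For X ~ Geometric(p=2/15), where X is the number of trials up to and including the first success:
Var(X) = \frac{195}{4}
SD(X) = √(Var(X)) = √(\frac{195}{4}) = \frac{\sqrt{195}}{2}
SD(-5X - 5) = |-5| × SD(X) = 5 × \frac{\sqrt{195}}{2} = \frac{5 \sqrt{195}}{2}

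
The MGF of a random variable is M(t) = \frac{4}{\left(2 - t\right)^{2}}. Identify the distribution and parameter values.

The MGF M(t) = \frac{4}{\left(2 - t\right)^{2}} is the standard form for the Gamma distribution.
Comparing with the known MGF formula identifies: Gamma(shape α=2, rate β=2)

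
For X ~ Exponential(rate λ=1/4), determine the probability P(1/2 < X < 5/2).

P(1/2 < X < 5/2) = ∫_{1/2}^{5/2} f(x) dx
where f(x) = \frac{e^{- \frac{x}{4}}}{4}
= - \frac{1 - e^{\frac{1}{2}}}{e^{\frac{5}{8}}}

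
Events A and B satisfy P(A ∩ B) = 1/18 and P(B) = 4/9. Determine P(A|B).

P(A|B) = P(A ∩ B) / P(B)
= (1/18) / (4/9)
= 1/8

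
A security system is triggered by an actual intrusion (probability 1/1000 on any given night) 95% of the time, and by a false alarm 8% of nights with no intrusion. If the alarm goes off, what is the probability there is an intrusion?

Let D = the rare event, + = positive/flagged.
P(D) = 1/1000
P(+|D) = 95/100 = 19/20
P(+|D') = 8/100 = 2/25
P(+) = P(+|D)P(D) + P(+|D')P(D')
     = \frac{19}{20} × \frac{1}{1000} + \frac{2}{25} × \frac{999}{1000}
     = \frac{8087}{100000}
P(D|+) = P(+|D)P(D)/P(+) = \frac{95}{8087}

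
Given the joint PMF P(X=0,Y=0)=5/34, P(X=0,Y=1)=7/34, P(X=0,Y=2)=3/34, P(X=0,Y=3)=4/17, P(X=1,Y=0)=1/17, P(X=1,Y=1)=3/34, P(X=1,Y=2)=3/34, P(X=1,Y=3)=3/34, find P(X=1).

P(X=1) = P(X=1,Y=0) + P(X=1,Y=1) + P(X=1,Y=2) + P(X=1,Y=3)
= 1/17 + 3/34 + 3/34 + 3/34
= 11/34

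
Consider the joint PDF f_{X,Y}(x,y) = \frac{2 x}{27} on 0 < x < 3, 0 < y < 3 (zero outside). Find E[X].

f_X(x) = ∫_0^3 \frac{2 x}{27} dy = \frac{2 x}{9}
E[X] = ∫_0^3 x × (\frac{2 x}{9}) dx = 2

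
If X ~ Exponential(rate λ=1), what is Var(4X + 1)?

For X ~ Exponential(rate λ=1):
Var(X) = 1
Var(4X + 1) = (4)² × Var(X) = 16 × 1 = 16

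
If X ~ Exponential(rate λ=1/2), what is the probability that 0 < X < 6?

P(0 < X < 6) = ∫_{0}^{6} f(x) dx
where f(x) = \frac{e^{- \frac{x}{2}}}{2}
= 1 - e^{-3}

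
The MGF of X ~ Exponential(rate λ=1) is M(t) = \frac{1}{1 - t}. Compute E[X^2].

To find E[X^2], compute M^(2)(0):
M^(1)(t) = \frac{1}{\left(1 - t\right)^{2}}
M^(2)(t) = \frac{2}{\left(1 - t\right)^{3}}
M^(2)(0) = 2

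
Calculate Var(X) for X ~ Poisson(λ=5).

For X ~ Poisson(λ=5):
Var(X) = 5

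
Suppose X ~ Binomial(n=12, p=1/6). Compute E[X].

For X ~ Binomial(n=12, p=1/6), the expected value is:
E[X] = 2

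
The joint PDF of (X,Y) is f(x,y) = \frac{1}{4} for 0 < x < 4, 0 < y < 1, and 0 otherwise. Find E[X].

f_X(x) = ∫_0^1 \frac{1}{4} dy = \frac{1}{4}
E[X] = ∫_0^4 x × (\frac{1}{4}) dx = 2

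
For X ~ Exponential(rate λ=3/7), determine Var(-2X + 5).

For X ~ Exponential(rate λ=3/7):
Var(X) = \frac{49}{9}
Var(-2X + 5) = (-2)² × Var(X) = 4 × \frac{49}{9} = \frac{196}{9}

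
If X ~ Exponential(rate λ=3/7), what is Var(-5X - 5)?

For X ~ Exponential(rate λ=3/7):
Var(X) = \frac{49}{9}
Var(-5X - 5) = (-5)² × Var(X) = 25 × \frac{49}{9} = \frac{1225}{9}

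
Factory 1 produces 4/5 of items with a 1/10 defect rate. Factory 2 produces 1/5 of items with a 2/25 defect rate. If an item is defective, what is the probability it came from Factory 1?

Using Bayes' theorem:
P(F1) = 4/5, P(D|F1) = 1/10
P(F2) = 1/5, P(D|F2) = 2/25
P(D) = P(D|F1)P(F1) + P(D|F2)P(F2)
     = \frac{12}{125}
P(F1|D) = P(D|F1)P(F1) / P(D)
= \frac{5}{6}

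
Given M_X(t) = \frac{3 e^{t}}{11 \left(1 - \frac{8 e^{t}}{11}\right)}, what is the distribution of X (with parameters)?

The MGF M(t) = \frac{3 e^{t}}{11 \left(1 - \frac{8 e^{t}}{11}\right)} is the standard form for the Geometric distribution.
Comparing with the known MGF formula identifies: Geometric(p=3/11), X = trial number of first success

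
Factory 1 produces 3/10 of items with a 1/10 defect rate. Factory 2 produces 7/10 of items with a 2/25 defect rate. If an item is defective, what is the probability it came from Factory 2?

Using Bayes' theorem:
P(F1) = 3/10, P(D|F1) = 1/10
P(F2) = 7/10, P(D|F2) = 2/25
P(D) = P(D|F1)P(F1) + P(D|F2)P(F2)
     = \frac{43}{500}
P(F2|D) = P(D|F2)P(F2) / P(D)
= \frac{28}{43}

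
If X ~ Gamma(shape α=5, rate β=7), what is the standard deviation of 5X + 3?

For X ~ Gamma(shape α=5, rate β=7):
Var(X) = \frac{5}{49}
SD(X) = √(Var(X)) = √(\frac{5}{49}) = \frac{\sqrt{5}}{7}
SD(5X + 3) = |5| × SD(X) = 5 × \frac{\sqrt{5}}{7} = \frac{5 \sqrt{5}}{7}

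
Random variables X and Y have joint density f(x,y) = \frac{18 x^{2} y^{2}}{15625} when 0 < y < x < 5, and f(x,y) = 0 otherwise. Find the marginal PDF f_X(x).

f_X(x) = ∫_0^x \frac{18 x^{2} y^{2}}{15625} dy = \frac{6 x^{5}}{15625}
for 0 < x < 5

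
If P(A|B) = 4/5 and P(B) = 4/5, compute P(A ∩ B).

By definition, P(A|B) = P(A ∩ B) / P(B)
So P(A ∩ B) = P(A|B) × P(B)
= 4/5 × 4/5
= 16/25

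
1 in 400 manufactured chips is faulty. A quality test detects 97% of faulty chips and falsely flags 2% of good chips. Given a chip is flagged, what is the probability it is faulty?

Let D = the rare event, + = positive/flagged.
P(D) = 1/400
P(+|D) = 97/100
P(+|D') = 2/100 = 1/50
P(+) = P(+|D)P(D) + P(+|D')P(D')
     = \frac{97}{100} × \frac{1}{400} + \frac{1}{50} × \frac{399}{400}
     = \frac{179}{8000}
P(D|+) = P(+|D)P(D)/P(+) = \frac{97}{895}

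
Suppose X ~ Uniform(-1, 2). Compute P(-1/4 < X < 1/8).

P(-1/4 < X < 1/8) = ∫_{-1/4}^{1/8} f(x) dx
where f(x) = \frac{1}{3}
= \frac{1}{8}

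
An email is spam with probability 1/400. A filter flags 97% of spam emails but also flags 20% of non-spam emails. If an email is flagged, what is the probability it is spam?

Let D = the rare event, + = positive/flagged.
P(D) = 1/400
P(+|D) = 97/100
P(+|D') = 20/100 = 1/5
P(+) = P(+|D)P(D) + P(+|D')P(D')
     = \frac{97}{100} × \frac{1}{400} + \frac{1}{5} × \frac{399}{400}
     = \frac{8077}{40000}
P(D|+) = P(+|D)P(D)/P(+) = \frac{97}{8077}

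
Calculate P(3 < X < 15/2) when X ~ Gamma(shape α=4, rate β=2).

P(3 < X < 15/2) = ∫_{3}^{15/2} f(x) dx
where f(x) = \frac{8 x^{3} e^{- 2 x}}{3}
= \frac{-691 + 61 e^{9}}{e^{15}}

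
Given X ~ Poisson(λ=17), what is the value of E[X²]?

Using the identity E[X²] = Var(X) + (E[X])²:
E[X] = 17
Var(X) = 17
E[X²] = 17 + (17)²
= 306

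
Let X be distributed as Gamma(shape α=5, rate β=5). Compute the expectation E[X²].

Using the identity E[X²] = Var(X) + (E[X])²:
E[X] = 1
Var(X) = \frac{1}{5}
E[X²] = \frac{1}{5} + (1)²
= \frac{6}{5}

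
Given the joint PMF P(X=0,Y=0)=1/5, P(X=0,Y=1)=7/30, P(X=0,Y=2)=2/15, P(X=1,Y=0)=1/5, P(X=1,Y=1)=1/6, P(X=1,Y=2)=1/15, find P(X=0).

P(X=0) = P(X=0,Y=0) + P(X=0,Y=1) + P(X=0,Y=2)
= 1/5 + 7/30 + 2/15
= 17/30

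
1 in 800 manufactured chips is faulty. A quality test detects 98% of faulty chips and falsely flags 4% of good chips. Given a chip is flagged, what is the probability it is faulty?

Let D = the rare event, + = positive/flagged.
P(D) = 1/800
P(+|D) = 98/100 = 49/50
P(+|D') = 4/100 = 1/25
P(+) = P(+|D)P(D) + P(+|D')P(D')
     = \frac{49}{50} × \frac{1}{800} + \frac{1}{25} × \frac{799}{800}
     = \frac{1647}{40000}
P(D|+) = P(+|D)P(D)/P(+) = \frac{49}{1647}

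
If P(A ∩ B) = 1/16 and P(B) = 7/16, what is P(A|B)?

P(A|B) = P(A ∩ B) / P(B)
= (1/16) / (7/16)
= 1/7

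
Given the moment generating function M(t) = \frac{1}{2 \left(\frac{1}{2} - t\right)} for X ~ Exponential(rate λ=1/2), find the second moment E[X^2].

To find E[X^2], compute M^(2)(0):
M^(1)(t) = \frac{1}{2 \left(\frac{1}{2} - t\right)^{2}}
M^(2)(t) = \frac{1}{\left(\frac{1}{2} - t\right)^{3}}
M^(2)(0) = 8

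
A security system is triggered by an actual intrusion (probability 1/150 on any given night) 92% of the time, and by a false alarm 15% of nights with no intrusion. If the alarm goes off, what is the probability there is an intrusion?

Let D = the rare event, + = positive/flagged.
P(D) = 1/150
P(+|D) = 92/100 = 23/25
P(+|D') = 15/100 = 3/20
P(+) = P(+|D)P(D) + P(+|D')P(D')
     = \frac{23}{25} × \frac{1}{150} + \frac{3}{20} × \frac{149}{150}
     = \frac{2327}{15000}
P(D|+) = P(+|D)P(D)/P(+) = \frac{92}{2327}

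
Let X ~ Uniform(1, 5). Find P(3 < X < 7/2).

P(3 < X < 7/2) = ∫_{3}^{7/2} f(x) dx
where f(x) = \frac{1}{4}
= \frac{1}{8}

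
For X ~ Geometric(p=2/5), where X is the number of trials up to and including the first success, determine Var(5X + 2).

For X ~ Geometric(p=2/5), where X is the number of trials up to and including the first success:
Var(X) = \frac{15}{4}
Var(5X + 2) = (5)² × Var(X) = 25 × \frac{15}{4} = \frac{375}{4}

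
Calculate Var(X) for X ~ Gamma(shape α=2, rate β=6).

For X ~ Gamma(shape α=2, rate β=6):
Var(X) = \frac{1}{18}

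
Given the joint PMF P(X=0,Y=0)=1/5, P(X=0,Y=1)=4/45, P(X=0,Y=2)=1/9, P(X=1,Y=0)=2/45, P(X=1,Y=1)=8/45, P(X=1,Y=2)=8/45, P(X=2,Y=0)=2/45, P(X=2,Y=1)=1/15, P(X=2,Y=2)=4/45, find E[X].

First find marginal of X:
P(X=0) = 2/5
P(X=1) = 2/5
P(X=2) = 1/5
E[X] = 0 × 2/5 + 1 × 2/5 + 2 × 1/5 = 4/5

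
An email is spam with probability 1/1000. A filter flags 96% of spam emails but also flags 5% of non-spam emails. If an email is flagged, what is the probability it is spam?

Let D = the rare event, + = positive/flagged.
P(D) = 1/1000
P(+|D) = 96/100 = 24/25
P(+|D') = 5/100 = 1/20
P(+) = P(+|D)P(D) + P(+|D')P(D')
     = \frac{24}{25} × \frac{1}{1000} + \frac{1}{20} × \frac{999}{1000}
     = \frac{5091}{100000}
P(D|+) = P(+|D)P(D)/P(+) = \frac{32}{1697}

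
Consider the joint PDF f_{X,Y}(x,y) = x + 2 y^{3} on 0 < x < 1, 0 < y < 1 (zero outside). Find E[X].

E[X] = ∫_0^1 ∫_0^1 x × f(x,y) dy dx
= ∫_0^1 ∫_0^1 x × (x + 2 y^{3}) dy dx
= \frac{7}{12}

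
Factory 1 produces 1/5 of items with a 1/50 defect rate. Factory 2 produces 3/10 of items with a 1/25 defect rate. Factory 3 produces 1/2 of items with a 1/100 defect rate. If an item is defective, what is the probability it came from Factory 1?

Using Bayes' theorem:
P(F1) = 1/5, P(D|F1) = 1/50
P(F2) = 3/10, P(D|F2) = 1/25
P(F3) = 1/2, P(D|F3) = 1/100
P(D) = P(D|F1)P(F1) + P(D|F2)P(F2) + P(D|F3)P(F3)
     = \frac{21}{1000}
P(F1|D) = P(D|F1)P(F1) / P(D)
= \frac{4}{21}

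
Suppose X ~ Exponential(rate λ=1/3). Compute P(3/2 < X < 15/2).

P(3/2 < X < 15/2) = ∫_{3/2}^{15/2} f(x) dx
where f(x) = \frac{e^{- \frac{x}{3}}}{3}
= - \frac{1 - e^{2}}{e^{\frac{5}{2}}}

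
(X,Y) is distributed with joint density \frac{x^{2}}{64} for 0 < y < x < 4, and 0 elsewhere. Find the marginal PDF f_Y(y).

f_Y(y) = ∫_y^4 \frac{x^{2}}{64} dx = \frac{1}{3} - \frac{y^{3}}{192}
for 0 < y < 4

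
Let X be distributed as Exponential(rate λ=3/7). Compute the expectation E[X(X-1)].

E[X(X-1)] = E[X² - X] = E[X²] - E[X]
E[X] = \frac{7}{3}
E[X²] = Var(X) + (E[X])² = \frac{49}{9} + (\frac{7}{3})² = \frac{98}{9}
E[X(X-1)] = \frac{98}{9} - \frac{7}{3} = \frac{77}{9}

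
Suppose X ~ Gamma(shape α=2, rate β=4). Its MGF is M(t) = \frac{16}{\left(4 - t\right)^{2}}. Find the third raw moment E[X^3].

To find E[X^3], compute M^(3)(0):
M^(1)(t) = \frac{32}{\left(4 - t\right)^{3}}
M^(2)(t) = \frac{96}{\left(4 - t\right)^{4}}
M^(3)(t) = \frac{384}{\left(4 - t\right)^{5}}
M^(3)(0) = \frac{3}{8}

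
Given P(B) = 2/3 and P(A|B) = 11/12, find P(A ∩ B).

By definition, P(A|B) = P(A ∩ B) / P(B)
So P(A ∩ B) = P(A|B) × P(B)
= 11/12 × 2/3
= 11/18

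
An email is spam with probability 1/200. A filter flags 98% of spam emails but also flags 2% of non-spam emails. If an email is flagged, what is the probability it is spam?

Let D = the rare event, + = positive/flagged.
P(D) = 1/200
P(+|D) = 98/100 = 49/50
P(+|D') = 2/100 = 1/50
P(+) = P(+|D)P(D) + P(+|D')P(D')
     = \frac{49}{50} × \frac{1}{200} + \frac{1}{50} × \frac{199}{200}
     = \frac{31}{1250}
P(D|+) = P(+|D)P(D)/P(+) = \frac{49}{248}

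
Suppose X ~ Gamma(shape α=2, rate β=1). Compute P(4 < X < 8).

P(4 < X < 8) = ∫_{4}^{8} f(x) dx
where f(x) = x e^{- x}
= \frac{-9 + 5 e^{4}}{e^{8}}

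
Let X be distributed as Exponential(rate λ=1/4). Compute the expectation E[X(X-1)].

E[X(X-1)] = E[X² - X] = E[X²] - E[X]
E[X] = 4
E[X²] = Var(X) + (E[X])² = 16 + (4)² = 32
E[X(X-1)] = 32 - 4 = 28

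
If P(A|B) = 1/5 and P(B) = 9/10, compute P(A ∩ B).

By definition, P(A|B) = P(A ∩ B) / P(B)
So P(A ∩ B) = P(A|B) × P(B)
= 1/5 × 9/10
= 9/50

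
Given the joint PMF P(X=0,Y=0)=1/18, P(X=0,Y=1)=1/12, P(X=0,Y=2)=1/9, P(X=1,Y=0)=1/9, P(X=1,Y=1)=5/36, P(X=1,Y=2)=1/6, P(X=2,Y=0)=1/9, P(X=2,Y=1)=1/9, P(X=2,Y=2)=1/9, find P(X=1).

P(X=1) = P(X=1,Y=0) + P(X=1,Y=1) + P(X=1,Y=2)
= 1/9 + 5/36 + 1/6
= 5/12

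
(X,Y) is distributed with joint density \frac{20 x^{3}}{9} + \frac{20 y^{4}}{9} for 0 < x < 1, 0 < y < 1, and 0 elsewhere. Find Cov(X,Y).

E[XY] = ∫∫ xy × f(x,y) dx dy = \frac{11}{27}
E[X] = \frac{2}{3}
E[Y] = \frac{35}{54}
Cov(X,Y) = E[XY] - E[X]E[Y] = - \frac{2}{81}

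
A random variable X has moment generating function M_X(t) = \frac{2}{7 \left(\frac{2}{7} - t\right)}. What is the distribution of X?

The MGF M(t) = \frac{2}{7 \left(\frac{2}{7} - t\right)} is the standard form for the Exponential distribution.
Comparing with the known MGF formula identifies: Exponential(rate λ=2/7)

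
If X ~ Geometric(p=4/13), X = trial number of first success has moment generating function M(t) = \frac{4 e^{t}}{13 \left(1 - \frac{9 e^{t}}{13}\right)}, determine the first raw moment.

To find E[X], compute M^(1)(0):
M^(1)(t) = \frac{4 e^{t}}{13 \left(1 - \frac{9 e^{t}}{13}\right)} + \frac{36 e^{2 t}}{169 \left(1 - \frac{9 e^{t}}{13}\right)^{2}}
M^(1)(0) = \frac{13}{4}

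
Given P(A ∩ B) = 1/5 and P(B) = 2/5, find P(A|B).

P(A|B) = P(A ∩ B) / P(B)
= (1/5) / (2/5)
= 1/2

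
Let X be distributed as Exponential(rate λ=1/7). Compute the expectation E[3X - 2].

For X ~ Exponential(rate λ=1/7):
E[X] = 7
E[3X - 2] = 3 × E[X] - 2 = 19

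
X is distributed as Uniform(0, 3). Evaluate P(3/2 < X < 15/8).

P(3/2 < X < 15/8) = ∫_{3/2}^{15/8} f(x) dx
where f(x) = \frac{1}{3}
= \frac{1}{8}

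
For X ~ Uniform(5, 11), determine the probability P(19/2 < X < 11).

P(19/2 < X < 11) = ∫_{19/2}^{11} f(x) dx
where f(x) = \frac{1}{6}
= \frac{1}{4}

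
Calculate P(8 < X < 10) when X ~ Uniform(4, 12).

P(8 < X < 10) = ∫_{8}^{10} f(x) dx
where f(x) = \frac{1}{8}
= \frac{1}{4}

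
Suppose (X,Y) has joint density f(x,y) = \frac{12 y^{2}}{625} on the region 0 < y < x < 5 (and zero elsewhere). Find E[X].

f_X(x) = ∫_0^x \frac{12 y^{2}}{625} dy = \frac{4 x^{3}}{625}
E[X] = ∫_0^5 x × (\frac{4 x^{3}}{625}) dx = 4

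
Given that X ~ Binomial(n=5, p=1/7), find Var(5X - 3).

For X ~ Binomial(n=5, p=1/7):
Var(X) = \frac{30}{49}
Var(5X - 3) = (5)² × Var(X) = 25 × \frac{30}{49} = \frac{750}{49}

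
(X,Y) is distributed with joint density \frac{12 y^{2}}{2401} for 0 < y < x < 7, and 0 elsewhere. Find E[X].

f_X(x) = ∫_0^x \frac{12 y^{2}}{2401} dy = \frac{4 x^{3}}{2401}
E[X] = ∫_0^7 x × (\frac{4 x^{3}}{2401}) dx = \frac{28}{5}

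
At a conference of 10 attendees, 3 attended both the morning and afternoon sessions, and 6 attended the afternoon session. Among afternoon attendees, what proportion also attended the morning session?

P(A ∩ B) = 3/10
P(B) = 6/10 = 3/5
P(A|B) = P(A ∩ B) / P(B) = (3/10) / (3/5) = 1/2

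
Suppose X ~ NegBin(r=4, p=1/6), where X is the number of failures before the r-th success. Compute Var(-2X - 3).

For X ~ NegBin(r=4, p=1/6), where X is the number of failures before the r-th success:
Var(X) = 120
Var(-2X - 3) = (-2)² × Var(X) = 4 × 120 = 480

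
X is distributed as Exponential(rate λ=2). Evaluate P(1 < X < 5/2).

P(1 < X < 5/2) = ∫_{1}^{5/2} f(x) dx
where f(x) = 2 e^{- 2 x}
= - \frac{1 - e^{3}}{e^{5}}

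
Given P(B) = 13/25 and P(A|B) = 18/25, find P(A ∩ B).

By definition, P(A|B) = P(A ∩ B) / P(B)
So P(A ∩ B) = P(A|B) × P(B)
= 18/25 × 13/25
= 234/625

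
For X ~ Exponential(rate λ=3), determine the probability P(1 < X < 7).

P(1 < X < 7) = ∫_{1}^{7} f(x) dx
where f(x) = 3 e^{- 3 x}
= - \frac{1 - e^{18}}{e^{21}}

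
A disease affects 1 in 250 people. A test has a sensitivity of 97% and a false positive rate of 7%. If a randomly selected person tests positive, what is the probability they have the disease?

Let D = the rare event, + = positive/flagged.
P(D) = 1/250
P(+|D) = 97/100
P(+|D') = 7/100
P(+) = P(+|D)P(D) + P(+|D')P(D')
     = \frac{97}{100} × \frac{1}{250} + \frac{7}{100} × \frac{249}{250}
     = \frac{46}{625}
P(D|+) = P(+|D)P(D)/P(+) = \frac{97}{1840}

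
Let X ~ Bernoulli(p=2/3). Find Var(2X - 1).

For X ~ Bernoulli(p=2/3):
Var(X) = \frac{2}{9}
Var(2X - 1) = (2)² × Var(X) = 4 × \frac{2}{9} = \frac{8}{9}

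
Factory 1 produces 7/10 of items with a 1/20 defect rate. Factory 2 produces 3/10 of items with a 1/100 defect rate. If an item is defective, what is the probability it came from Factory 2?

Using Bayes' theorem:
P(F1) = 7/10, P(D|F1) = 1/20
P(F2) = 3/10, P(D|F2) = 1/100
P(D) = P(D|F1)P(F1) + P(D|F2)P(F2)
     = \frac{19}{500}
P(F2|D) = P(D|F2)P(F2) / P(D)
= \frac{3}{38}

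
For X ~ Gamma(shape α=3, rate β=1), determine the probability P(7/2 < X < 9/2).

P(7/2 < X < 9/2) = ∫_{7/2}^{9/2} f(x) dx
where f(x) = \frac{x^{2} e^{- x}}{2}
= \frac{5 \left(-25 + 17 e\right)}{8 e^{\frac{9}{2}}}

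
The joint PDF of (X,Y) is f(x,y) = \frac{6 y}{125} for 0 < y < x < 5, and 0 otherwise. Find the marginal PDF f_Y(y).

f_Y(y) = ∫_y^5 \frac{6 y}{125} dx = \frac{6 y \left(5 - y\right)}{125}
for 0 < y < 5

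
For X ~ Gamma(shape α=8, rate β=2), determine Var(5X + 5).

For X ~ Gamma(shape α=8, rate β=2):
Var(X) = 2
Var(5X + 5) = (5)² × Var(X) = 25 × 2 = 50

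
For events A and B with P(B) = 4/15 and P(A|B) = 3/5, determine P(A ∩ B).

By definition, P(A|B) = P(A ∩ B) / P(B)
So P(A ∩ B) = P(A|B) × P(B)
= 3/5 × 4/15
= 4/25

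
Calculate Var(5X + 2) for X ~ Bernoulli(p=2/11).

For X ~ Bernoulli(p=2/11):
Var(X) = \frac{18}{121}
Var(5X + 2) = (5)² × Var(X) = 25 × \frac{18}{121} = \frac{450}{121}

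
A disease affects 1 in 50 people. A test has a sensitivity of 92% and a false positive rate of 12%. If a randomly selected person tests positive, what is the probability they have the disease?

Let D = the rare event, + = positive/flagged.
P(D) = 1/50
P(+|D) = 92/100 = 23/25
P(+|D') = 12/100 = 3/25
P(+) = P(+|D)P(D) + P(+|D')P(D')
     = \frac{23}{25} × \frac{1}{50} + \frac{3}{25} × \frac{49}{50}
     = \frac{17}{125}
P(D|+) = P(+|D)P(D)/P(+) = \frac{23}{170}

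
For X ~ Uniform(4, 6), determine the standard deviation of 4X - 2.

For X ~ Uniform(4, 6):
Var(X) = \frac{1}{3}
SD(X) = √(Var(X)) = √(\frac{1}{3}) = \frac{\sqrt{3}}{3}
SD(4X - 2) = |4| × SD(X) = 4 × \frac{\sqrt{3}}{3} = \frac{4 \sqrt{3}}{3}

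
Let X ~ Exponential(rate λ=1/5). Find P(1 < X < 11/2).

P(1 < X < 11/2) = ∫_{1}^{11/2} f(x) dx
where f(x) = \frac{e^{- \frac{x}{5}}}{5}
= - \frac{1}{e^{\frac{11}{10}}} + e^{- \frac{1}{5}}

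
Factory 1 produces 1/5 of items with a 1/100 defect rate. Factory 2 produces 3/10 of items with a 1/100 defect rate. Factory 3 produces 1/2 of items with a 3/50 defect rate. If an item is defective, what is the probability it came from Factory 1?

Using Bayes' theorem:
P(F1) = 1/5, P(D|F1) = 1/100
P(F2) = 3/10, P(D|F2) = 1/100
P(F3) = 1/2, P(D|F3) = 3/50
P(D) = P(D|F1)P(F1) + P(D|F2)P(F2) + P(D|F3)P(F3)
     = \frac{7}{200}
P(F1|D) = P(D|F1)P(F1) / P(D)
= \frac{2}{35}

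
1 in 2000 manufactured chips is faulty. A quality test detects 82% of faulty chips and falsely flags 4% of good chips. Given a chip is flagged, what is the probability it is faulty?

Let D = the rare event, + = positive/flagged.
P(D) = 1/2000
P(+|D) = 82/100 = 41/50
P(+|D') = 4/100 = 1/25
P(+) = P(+|D)P(D) + P(+|D')P(D')
     = \frac{41}{50} × \frac{1}{2000} + \frac{1}{25} × \frac{1999}{2000}
     = \frac{4039}{100000}
P(D|+) = P(+|D)P(D)/P(+) = \frac{41}{4039}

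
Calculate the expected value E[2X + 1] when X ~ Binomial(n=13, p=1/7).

For X ~ Binomial(n=13, p=1/7):
E[X] = \frac{13}{7}
E[2X + 1] = 2 × E[X] + 1 = \frac{33}{7}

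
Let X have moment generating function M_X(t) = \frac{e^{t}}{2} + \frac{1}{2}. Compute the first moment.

To find E[X], compute M^(1)(0):
M^(1)(t) = \frac{e^{t}}{2}
M^(1)(0) = \frac{1}{2}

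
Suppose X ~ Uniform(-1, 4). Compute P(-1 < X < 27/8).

P(-1 < X < 27/8) = ∫_{-1}^{27/8} f(x) dx
where f(x) = \frac{1}{5}
= \frac{7}{8}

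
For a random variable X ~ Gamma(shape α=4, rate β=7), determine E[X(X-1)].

E[X(X-1)] = E[X² - X] = E[X²] - E[X]
E[X] = \frac{4}{7}
E[X²] = Var(X) + (E[X])² = \frac{4}{49} + (\frac{4}{7})² = \frac{20}{49}
E[X(X-1)] = \frac{20}{49} - \frac{4}{7} = - \frac{8}{49}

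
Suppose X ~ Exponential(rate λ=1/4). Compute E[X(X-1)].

E[X(X-1)] = E[X² - X] = E[X²] - E[X]
E[X] = 4
E[X²] = Var(X) + (E[X])² = 16 + (4)² = 32
E[X(X-1)] = 32 - 4 = 28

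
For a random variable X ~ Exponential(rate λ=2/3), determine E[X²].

Using the identity E[X²] = Var(X) + (E[X])²:
E[X] = \frac{3}{2}
Var(X) = \frac{9}{4}
E[X²] = \frac{9}{4} + (\frac{3}{2})²
= \frac{9}{2}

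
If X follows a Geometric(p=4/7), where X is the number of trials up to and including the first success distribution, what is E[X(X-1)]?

E[X(X-1)] = E[X² - X] = E[X²] - E[X]
E[X] = \frac{7}{4}
E[X²] = Var(X) + (E[X])² = \frac{21}{16} + (\frac{7}{4})² = \frac{35}{8}
E[X(X-1)] = \frac{35}{8} - \frac{7}{4} = \frac{21}{8}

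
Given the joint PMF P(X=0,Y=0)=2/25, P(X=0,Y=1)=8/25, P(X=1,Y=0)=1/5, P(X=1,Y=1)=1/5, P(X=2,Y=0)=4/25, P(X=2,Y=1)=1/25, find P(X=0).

P(X=0) = P(X=0,Y=0) + P(X=0,Y=1)
= 2/25 + 8/25
= 2/5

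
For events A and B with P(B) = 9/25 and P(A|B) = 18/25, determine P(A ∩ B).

By definition, P(A|B) = P(A ∩ B) / P(B)
So P(A ∩ B) = P(A|B) × P(B)
= 18/25 × 9/25
= 162/625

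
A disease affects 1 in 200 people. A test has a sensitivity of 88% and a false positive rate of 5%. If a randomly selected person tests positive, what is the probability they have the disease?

Let D = the rare event, + = positive/flagged.
P(D) = 1/200
P(+|D) = 88/100 = 22/25
P(+|D') = 5/100 = 1/20
P(+) = P(+|D)P(D) + P(+|D')P(D')
     = \frac{22}{25} × \frac{1}{200} + \frac{1}{20} × \frac{199}{200}
     = \frac{1083}{20000}
P(D|+) = P(+|D)P(D)/P(+) = \frac{88}{1083}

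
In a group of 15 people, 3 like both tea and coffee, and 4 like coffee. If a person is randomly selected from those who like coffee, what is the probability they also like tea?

P(A ∩ B) = 3/15 = 1/5
P(B) = 4/15
P(A|B) = P(A ∩ B) / P(B) = (1/5) / (4/15) = 3/4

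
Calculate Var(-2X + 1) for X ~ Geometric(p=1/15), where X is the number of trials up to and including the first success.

For X ~ Geometric(p=1/15), where X is the number of trials up to and including the first success:
Var(X) = 210
Var(-2X + 1) = (-2)² × Var(X) = 4 × 210 = 840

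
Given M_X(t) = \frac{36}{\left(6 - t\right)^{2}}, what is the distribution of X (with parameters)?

The MGF M(t) = \frac{36}{\left(6 - t\right)^{2}} is the standard form for the Gamma distribution.
Comparing with the known MGF formula identifies: Gamma(shape α=2, rate β=6)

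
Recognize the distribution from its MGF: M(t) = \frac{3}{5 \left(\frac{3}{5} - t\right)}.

The MGF M(t) = \frac{3}{5 \left(\frac{3}{5} - t\right)} is the standard form for the Exponential distribution.
Comparing with the known MGF formula identifies: Exponential(rate λ=3/5)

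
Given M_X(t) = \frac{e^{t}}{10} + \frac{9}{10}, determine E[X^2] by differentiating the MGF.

To find E[X^2], compute M^(2)(0):
M^(1)(t) = \frac{e^{t}}{10}
M^(2)(t) = \frac{e^{t}}{10}
M^(2)(0) = \frac{1}{10}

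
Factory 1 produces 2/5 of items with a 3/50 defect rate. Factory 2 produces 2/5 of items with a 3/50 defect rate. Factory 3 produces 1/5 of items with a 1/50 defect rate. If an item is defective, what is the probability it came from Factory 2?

Using Bayes' theorem:
P(F1) = 2/5, P(D|F1) = 3/50
P(F2) = 2/5, P(D|F2) = 3/50
P(F3) = 1/5, P(D|F3) = 1/50
P(D) = P(D|F1)P(F1) + P(D|F2)P(F2) + P(D|F3)P(F3)
     = \frac{13}{250}
P(F2|D) = P(D|F2)P(F2) / P(D)
= \frac{6}{13}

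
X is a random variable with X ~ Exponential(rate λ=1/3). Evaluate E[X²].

Using the identity E[X²] = Var(X) + (E[X])²:
E[X] = 3
Var(X) = 9
E[X²] = 9 + (3)²
= 18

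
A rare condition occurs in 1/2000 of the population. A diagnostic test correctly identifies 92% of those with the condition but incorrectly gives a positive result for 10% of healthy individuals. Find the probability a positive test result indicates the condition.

Let D = the rare event, + = positive/flagged.
P(D) = 1/2000
P(+|D) = 92/100 = 23/25
P(+|D') = 10/100 = 1/10
P(+) = P(+|D)P(D) + P(+|D')P(D')
     = \frac{23}{25} × \frac{1}{2000} + \frac{1}{10} × \frac{1999}{2000}
     = \frac{10041}{100000}
P(D|+) = P(+|D)P(D)/P(+) = \frac{46}{10041}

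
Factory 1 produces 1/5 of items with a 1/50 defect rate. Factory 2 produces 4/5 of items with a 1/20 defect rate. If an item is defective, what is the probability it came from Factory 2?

Using Bayes' theorem:
P(F1) = 1/5, P(D|F1) = 1/50
P(F2) = 4/5, P(D|F2) = 1/20
P(D) = P(D|F1)P(F1) + P(D|F2)P(F2)
     = \frac{11}{250}
P(F2|D) = P(D|F2)P(F2) / P(D)
= \frac{10}{11}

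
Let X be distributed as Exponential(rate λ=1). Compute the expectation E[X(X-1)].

E[X(X-1)] = E[X² - X] = E[X²] - E[X]
E[X] = 1
E[X²] = Var(X) + (E[X])² = 1 + (1)² = 2
E[X(X-1)] = 2 - 1 = 1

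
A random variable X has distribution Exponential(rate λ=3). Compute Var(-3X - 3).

For X ~ Exponential(rate λ=3):
Var(X) = \frac{1}{9}
Var(-3X - 3) = (-3)² × Var(X) = 9 × \frac{1}{9} = 1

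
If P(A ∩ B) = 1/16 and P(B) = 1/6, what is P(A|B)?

P(A|B) = P(A ∩ B) / P(B)
= (1/16) / (1/6)
= 3/8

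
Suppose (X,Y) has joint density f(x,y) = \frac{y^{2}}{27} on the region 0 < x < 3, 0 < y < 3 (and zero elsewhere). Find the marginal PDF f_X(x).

f_X(x) = ∫_0^3 f(x,y) dy
= ∫_0^3 \frac{y^{2}}{27} dy
= \frac{1}{3} for 0 < x < 3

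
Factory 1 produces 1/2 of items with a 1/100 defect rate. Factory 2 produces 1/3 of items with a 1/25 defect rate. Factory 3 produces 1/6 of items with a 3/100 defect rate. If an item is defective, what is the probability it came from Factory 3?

Using Bayes' theorem:
P(F1) = 1/2, P(D|F1) = 1/100
P(F2) = 1/3, P(D|F2) = 1/25
P(F3) = 1/6, P(D|F3) = 3/100
P(D) = P(D|F1)P(F1) + P(D|F2)P(F2) + P(D|F3)P(F3)
     = \frac{7}{300}
P(F3|D) = P(D|F3)P(F3) / P(D)
= \frac{3}{14}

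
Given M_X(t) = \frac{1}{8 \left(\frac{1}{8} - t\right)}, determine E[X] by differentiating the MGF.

To find E[X], compute M^(1)(0):
M^(1)(t) = \frac{1}{8 \left(\frac{1}{8} - t\right)^{2}}
M^(1)(0) = 8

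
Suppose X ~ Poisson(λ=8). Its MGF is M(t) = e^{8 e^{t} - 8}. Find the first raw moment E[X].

To find E[X], compute M^(1)(0):
M^(1)(t) = 8 e^{t} e^{8 e^{t} - 8}
M^(1)(0) = 8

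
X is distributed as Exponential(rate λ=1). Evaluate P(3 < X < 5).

P(3 < X < 5) = ∫_{3}^{5} f(x) dx
where f(x) = e^{- x}
= - \frac{1 - e^{2}}{e^{5}}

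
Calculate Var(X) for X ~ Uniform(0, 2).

For X ~ Uniform(0, 2):
Var(X) = \frac{1}{3}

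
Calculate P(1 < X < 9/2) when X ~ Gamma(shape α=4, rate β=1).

P(1 < X < 9/2) = ∫_{1}^{9/2} f(x) dx
where f(x) = \frac{x^{3} e^{- x}}{6}
= - \frac{493}{16 e^{\frac{9}{2}}} + \frac{8}{3 e}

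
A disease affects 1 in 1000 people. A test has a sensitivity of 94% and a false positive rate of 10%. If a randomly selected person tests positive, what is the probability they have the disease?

Let D = the rare event, + = positive/flagged.
P(D) = 1/1000
P(+|D) = 94/100 = 47/50
P(+|D') = 10/100 = 1/10
P(+) = P(+|D)P(D) + P(+|D')P(D')
     = \frac{47}{50} × \frac{1}{1000} + \frac{1}{10} × \frac{999}{1000}
     = \frac{2521}{25000}
P(D|+) = P(+|D)P(D)/P(+) = \frac{47}{5042}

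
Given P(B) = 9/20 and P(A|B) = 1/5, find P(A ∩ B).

By definition, P(A|B) = P(A ∩ B) / P(B)
So P(A ∩ B) = P(A|B) × P(B)
= 1/5 × 9/20
= 9/100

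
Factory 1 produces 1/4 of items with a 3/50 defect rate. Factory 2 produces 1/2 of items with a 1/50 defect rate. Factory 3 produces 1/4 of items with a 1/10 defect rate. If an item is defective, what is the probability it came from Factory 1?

Using Bayes' theorem:
P(F1) = 1/4, P(D|F1) = 3/50
P(F2) = 1/2, P(D|F2) = 1/50
P(F3) = 1/4, P(D|F3) = 1/10
P(D) = P(D|F1)P(F1) + P(D|F2)P(F2) + P(D|F3)P(F3)
     = \frac{1}{20}
P(F1|D) = P(D|F1)P(F1) / P(D)
= \frac{3}{10}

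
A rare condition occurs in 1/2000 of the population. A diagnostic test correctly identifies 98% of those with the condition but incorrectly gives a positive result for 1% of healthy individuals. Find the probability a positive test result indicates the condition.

Let D = the rare event, + = positive/flagged.
P(D) = 1/2000
P(+|D) = 98/100 = 49/50
P(+|D') = 1/100
P(+) = P(+|D)P(D) + P(+|D')P(D')
     = \frac{49}{50} × \frac{1}{2000} + \frac{1}{100} × \frac{1999}{2000}
     = \frac{2097}{200000}
P(D|+) = P(+|D)P(D)/P(+) = \frac{98}{2097}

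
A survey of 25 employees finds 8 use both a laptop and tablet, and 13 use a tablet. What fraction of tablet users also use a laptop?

P(A ∩ B) = 8/25
P(B) = 13/25
P(A|B) = P(A ∩ B) / P(B) = (8/25) / (13/25) = 8/13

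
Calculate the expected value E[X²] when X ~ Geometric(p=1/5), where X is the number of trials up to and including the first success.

Using the identity E[X²] = Var(X) + (E[X])²:
E[X] = 5
Var(X) = 20
E[X²] = 20 + (5)²
= 45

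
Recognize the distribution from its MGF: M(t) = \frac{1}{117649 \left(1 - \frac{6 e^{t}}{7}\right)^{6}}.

The MGF M(t) = \frac{1}{117649 \left(1 - \frac{6 e^{t}}{7}\right)^{6}} is the standard form for the NegativeBinomial distribution.
Comparing with the known MGF formula identifies: NegBin(r=6, p=1/7), X = failures before r-th success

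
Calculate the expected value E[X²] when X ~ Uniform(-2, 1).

Using the identity E[X²] = Var(X) + (E[X])²:
E[X] = - \frac{1}{2}
Var(X) = \frac{3}{4}
E[X²] = \frac{3}{4} + (- \frac{1}{2})²
= 1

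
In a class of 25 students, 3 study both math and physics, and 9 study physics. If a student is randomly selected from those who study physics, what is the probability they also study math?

P(A ∩ B) = 3/25
P(B) = 9/25
P(A|B) = P(A ∩ B) / P(B) = (3/25) / (9/25) = 1/3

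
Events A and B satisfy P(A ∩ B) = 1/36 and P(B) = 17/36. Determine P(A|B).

P(A|B) = P(A ∩ B) / P(B)
= (1/36) / (17/36)
= 1/17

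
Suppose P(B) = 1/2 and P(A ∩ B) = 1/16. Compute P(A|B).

P(A|B) = P(A ∩ B) / P(B)
= (1/16) / (1/2)
= 1/8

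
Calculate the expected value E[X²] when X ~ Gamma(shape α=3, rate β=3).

Using the identity E[X²] = Var(X) + (E[X])²:
E[X] = 1
Var(X) = \frac{1}{3}
E[X²] = \frac{1}{3} + (1)²
= \frac{4}{3}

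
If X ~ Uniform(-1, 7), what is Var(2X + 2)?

For X ~ Uniform(-1, 7):
Var(X) = \frac{16}{3}
Var(2X + 2) = (2)² × Var(X) = 4 × \frac{16}{3} = \frac{64}{3}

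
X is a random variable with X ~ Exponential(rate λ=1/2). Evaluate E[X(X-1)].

E[X(X-1)] = E[X² - X] = E[X²] - E[X]
E[X] = 2
E[X²] = Var(X) + (E[X])² = 4 + (2)² = 8
E[X(X-1)] = 8 - 2 = 6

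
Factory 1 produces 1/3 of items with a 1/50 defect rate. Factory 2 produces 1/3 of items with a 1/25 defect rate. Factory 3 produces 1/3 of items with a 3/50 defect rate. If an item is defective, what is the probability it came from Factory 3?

Using Bayes' theorem:
P(F1) = 1/3, P(D|F1) = 1/50
P(F2) = 1/3, P(D|F2) = 1/25
P(F3) = 1/3, P(D|F3) = 3/50
P(D) = P(D|F1)P(F1) + P(D|F2)P(F2) + P(D|F3)P(F3)
     = \frac{1}{25}
P(F3|D) = P(D|F3)P(F3) / P(D)
= \frac{1}{2}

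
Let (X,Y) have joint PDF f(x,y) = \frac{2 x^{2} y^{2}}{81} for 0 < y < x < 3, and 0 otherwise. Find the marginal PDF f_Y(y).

f_Y(y) = ∫_y^3 \frac{2 x^{2} y^{2}}{81} dx = \frac{2 y^{2} \left(27 - y^{3}\right)}{243}
for 0 < y < 3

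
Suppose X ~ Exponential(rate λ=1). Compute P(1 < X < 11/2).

P(1 < X < 11/2) = ∫_{1}^{11/2} f(x) dx
where f(x) = e^{- x}
= - \frac{1}{e^{\frac{11}{2}}} + e^{-1}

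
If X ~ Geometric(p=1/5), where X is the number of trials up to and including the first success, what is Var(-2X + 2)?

For X ~ Geometric(p=1/5), where X is the number of trials up to and including the first success:
Var(X) = 20
Var(-2X + 2) = (-2)² × Var(X) = 4 × 20 = 80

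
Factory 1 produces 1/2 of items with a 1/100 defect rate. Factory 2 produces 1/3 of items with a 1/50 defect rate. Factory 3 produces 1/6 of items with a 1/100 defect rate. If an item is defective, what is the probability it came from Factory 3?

Using Bayes' theorem:
P(F1) = 1/2, P(D|F1) = 1/100
P(F2) = 1/3, P(D|F2) = 1/50
P(F3) = 1/6, P(D|F3) = 1/100
P(D) = P(D|F1)P(F1) + P(D|F2)P(F2) + P(D|F3)P(F3)
     = \frac{1}{75}
P(F3|D) = P(D|F3)P(F3) / P(D)
= \frac{1}{8}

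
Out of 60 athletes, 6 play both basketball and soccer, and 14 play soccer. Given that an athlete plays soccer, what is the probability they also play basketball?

P(A ∩ B) = 6/60 = 1/10
P(B) = 14/60 = 7/30
P(A|B) = P(A ∩ B) / P(B) = (1/10) / (7/30) = 3/7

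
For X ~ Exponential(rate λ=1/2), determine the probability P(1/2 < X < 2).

P(1/2 < X < 2) = ∫_{1/2}^{2} f(x) dx
where f(x) = \frac{e^{- \frac{x}{2}}}{2}
= - \frac{1}{e} + e^{- \frac{1}{4}}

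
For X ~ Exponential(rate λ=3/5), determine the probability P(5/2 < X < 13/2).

P(5/2 < X < 13/2) = ∫_{5/2}^{13/2} f(x) dx
where f(x) = \frac{3 e^{- \frac{3 x}{5}}}{5}
= - \frac{1}{e^{\frac{39}{10}}} + e^{- \frac{3}{2}}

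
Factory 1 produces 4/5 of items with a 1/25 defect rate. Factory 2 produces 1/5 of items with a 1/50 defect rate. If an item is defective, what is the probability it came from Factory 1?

Using Bayes' theorem:
P(F1) = 4/5, P(D|F1) = 1/25
P(F2) = 1/5, P(D|F2) = 1/50
P(D) = P(D|F1)P(F1) + P(D|F2)P(F2)
     = \frac{9}{250}
P(F1|D) = P(D|F1)P(F1) / P(D)
= \frac{8}{9}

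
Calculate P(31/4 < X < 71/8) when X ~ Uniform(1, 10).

P(31/4 < X < 71/8) = ∫_{31/4}^{71/8} f(x) dx
where f(x) = \frac{1}{9}
= \frac{1}{8}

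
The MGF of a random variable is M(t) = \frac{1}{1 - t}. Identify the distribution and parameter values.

The MGF M(t) = \frac{1}{1 - t} is the standard form for the Exponential distribution.
Comparing with the known MGF formula identifies: Exponential(rate λ=1)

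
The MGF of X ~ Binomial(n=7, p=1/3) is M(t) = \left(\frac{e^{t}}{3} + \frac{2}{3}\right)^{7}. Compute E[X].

To find E[X], compute M^(1)(0):
M^(1)(t) = \frac{7 \left(\frac{e^{t}}{3} + \frac{2}{3}\right)^{6} e^{t}}{3}
M^(1)(0) = \frac{7}{3}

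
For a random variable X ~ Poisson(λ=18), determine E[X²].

Using the identity E[X²] = Var(X) + (E[X])²:
E[X] = 18
Var(X) = 18
E[X²] = 18 + (18)²
= 342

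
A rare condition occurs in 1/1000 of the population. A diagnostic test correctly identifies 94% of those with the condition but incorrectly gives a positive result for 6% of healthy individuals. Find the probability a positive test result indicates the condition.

Let D = the rare event, + = positive/flagged.
P(D) = 1/1000
P(+|D) = 94/100 = 47/50
P(+|D') = 6/100 = 3/50
P(+) = P(+|D)P(D) + P(+|D')P(D')
     = \frac{47}{50} × \frac{1}{1000} + \frac{3}{50} × \frac{999}{1000}
     = \frac{761}{12500}
P(D|+) = P(+|D)P(D)/P(+) = \frac{47}{3044}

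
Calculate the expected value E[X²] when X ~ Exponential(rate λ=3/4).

Using the identity E[X²] = Var(X) + (E[X])²:
E[X] = \frac{4}{3}
Var(X) = \frac{16}{9}
E[X²] = \frac{16}{9} + (\frac{4}{3})²
= \frac{32}{9}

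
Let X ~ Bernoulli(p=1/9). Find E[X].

For X ~ Bernoulli(p=1/9), the expected value is:
E[X] = \frac{1}{9}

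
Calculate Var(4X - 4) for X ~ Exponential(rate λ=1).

For X ~ Exponential(rate λ=1):
Var(X) = 1
Var(4X - 4) = (4)² × Var(X) = 16 × 1 = 16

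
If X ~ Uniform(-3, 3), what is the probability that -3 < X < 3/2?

P(-3 < X < 3/2) = ∫_{-3}^{3/2} f(x) dx
where f(x) = \frac{1}{6}
= \frac{3}{4}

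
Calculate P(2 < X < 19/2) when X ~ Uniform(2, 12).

P(2 < X < 19/2) = ∫_{2}^{19/2} f(x) dx
where f(x) = \frac{1}{10}
= \frac{3}{4}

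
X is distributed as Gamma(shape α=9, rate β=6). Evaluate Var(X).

For X ~ Gamma(shape α=9, rate β=6):
Var(X) = \frac{1}{4}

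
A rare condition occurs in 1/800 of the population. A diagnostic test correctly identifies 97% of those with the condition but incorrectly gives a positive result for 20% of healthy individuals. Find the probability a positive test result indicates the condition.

Let D = the rare event, + = positive/flagged.
P(D) = 1/800
P(+|D) = 97/100
P(+|D') = 20/100 = 1/5
P(+) = P(+|D)P(D) + P(+|D')P(D')
     = \frac{97}{100} × \frac{1}{800} + \frac{1}{5} × \frac{799}{800}
     = \frac{16077}{80000}
P(D|+) = P(+|D)P(D)/P(+) = \frac{97}{16077}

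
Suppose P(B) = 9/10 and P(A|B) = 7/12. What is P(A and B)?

By definition, P(A|B) = P(A ∩ B) / P(B)
So P(A ∩ B) = P(A|B) × P(B)
= 7/12 × 9/10
= 21/40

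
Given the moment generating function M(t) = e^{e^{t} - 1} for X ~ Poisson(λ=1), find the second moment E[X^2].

To find E[X^2], compute M^(2)(0):
M^(1)(t) = e^{t} e^{e^{t} - 1}
M^(2)(t) = e^{2 t} e^{e^{t} - 1} + e^{t} e^{e^{t} - 1}
M^(2)(0) = 2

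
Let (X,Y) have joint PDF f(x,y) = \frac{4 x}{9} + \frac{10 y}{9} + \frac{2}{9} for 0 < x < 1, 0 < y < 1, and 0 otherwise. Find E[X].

E[X] = ∫_0^1 ∫_0^1 x × f(x,y) dy dx
= ∫_0^1 ∫_0^1 x × (\frac{4 x}{9} + \frac{10 y}{9} + \frac{2}{9}) dy dx
= \frac{29}{54}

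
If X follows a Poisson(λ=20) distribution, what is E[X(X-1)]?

E[X(X-1)] = E[X² - X] = E[X²] - E[X]
E[X] = 20
E[X²] = Var(X) + (E[X])² = 20 + (20)² = 420
E[X(X-1)] = 420 - 20 = 400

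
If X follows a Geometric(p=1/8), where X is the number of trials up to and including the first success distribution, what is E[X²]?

Using the identity E[X²] = Var(X) + (E[X])²:
E[X] = 8
Var(X) = 56
E[X²] = 56 + (8)²
= 120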